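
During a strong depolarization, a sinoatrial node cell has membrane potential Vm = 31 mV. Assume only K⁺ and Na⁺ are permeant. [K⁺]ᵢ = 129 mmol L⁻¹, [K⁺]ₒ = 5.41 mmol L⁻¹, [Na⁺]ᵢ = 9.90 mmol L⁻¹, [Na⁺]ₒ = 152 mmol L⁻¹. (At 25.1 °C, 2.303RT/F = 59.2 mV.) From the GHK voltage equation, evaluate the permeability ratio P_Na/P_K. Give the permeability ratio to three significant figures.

Let α = P_Na/P_K. GHK: Vm = 59.2·log₁₀[(Kₒ + α·Naₒ)/(Kᵢ + α·Naᵢ)].
10^(Vm/59.2) = 10^(31.0/59.2) = 3.3392
So 3.3392·(Kᵢ + α·Naᵢ) = Kₒ + α·Naₒ → α = (3.3392·129.0 − 5.41) / (152.0 − 3.3392·9.9)
α = (430.8 − 5.41) / (152.0 − 33.06) = 425.4/118.9 = 3.576

3.58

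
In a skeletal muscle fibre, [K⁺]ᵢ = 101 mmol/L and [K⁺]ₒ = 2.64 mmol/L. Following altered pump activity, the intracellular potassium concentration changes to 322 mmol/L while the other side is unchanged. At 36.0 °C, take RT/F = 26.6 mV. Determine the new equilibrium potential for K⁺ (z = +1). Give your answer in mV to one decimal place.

-127.8 mV

After the shift: [K⁺]_out = 2.64, [K⁺]_in = 322 mmol/L.
E_new = (26.6/1)·ln(2.64/322) = 26.60 · (-4.8038) = -127.78 mV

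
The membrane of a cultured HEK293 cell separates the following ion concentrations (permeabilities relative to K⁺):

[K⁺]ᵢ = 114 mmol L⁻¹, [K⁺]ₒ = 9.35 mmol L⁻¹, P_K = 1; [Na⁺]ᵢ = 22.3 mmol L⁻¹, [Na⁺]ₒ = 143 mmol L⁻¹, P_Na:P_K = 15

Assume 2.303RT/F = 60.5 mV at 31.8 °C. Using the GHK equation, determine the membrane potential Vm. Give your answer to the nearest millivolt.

Vm = 60.5 · log₁₀[(Σ P·[cation]ₒ + Σ P·[anion]ᵢ) / (Σ P·[cation]ᵢ + Σ P·[anion]ₒ)]
Numerator = 1×9.35 + 15×143 = 2154
Denominator = 1×114 + 15×22.3 = 448.5
Vm = 60.5 · log₁₀(4.8035) = 60.5 × (0.6816) = 41.23 mV

41 mV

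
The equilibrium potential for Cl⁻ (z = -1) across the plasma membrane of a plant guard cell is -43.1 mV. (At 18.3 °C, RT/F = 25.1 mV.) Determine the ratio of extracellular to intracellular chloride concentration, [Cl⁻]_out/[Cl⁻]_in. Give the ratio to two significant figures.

5.6

ln([out]/[in]) = E·z/(25.1) = -43.1 × -1 / 25.1 = 1.7171
[out]/[in] = e^(1.7171) = 5.569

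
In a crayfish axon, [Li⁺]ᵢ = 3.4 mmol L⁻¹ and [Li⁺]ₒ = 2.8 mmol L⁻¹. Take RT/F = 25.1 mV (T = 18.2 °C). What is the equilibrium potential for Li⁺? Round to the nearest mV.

-5 mV

E = (25.1/z) · ln([Li⁺]_out/[Li⁺]_in) with z = +1.
= (25.1/1) · ln(2.8/3.4) = 25.10 · ln(0.8235)
= 25.10 · (-0.1942) = -4.87 mV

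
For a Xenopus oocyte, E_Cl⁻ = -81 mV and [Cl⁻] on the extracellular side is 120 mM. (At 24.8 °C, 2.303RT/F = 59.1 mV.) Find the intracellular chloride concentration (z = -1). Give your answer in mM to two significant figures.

Nernst: E = (59.1/-1) · log₁₀([out]/[in]), so log₁₀([out]/[in]) = -81.0 × -1 / 59.1 = 1.3706.
[out]/[in] = 10^(1.3706) = 23.47.
[in] = 120 / 23.47 = 5.112 mM.

5.1 mM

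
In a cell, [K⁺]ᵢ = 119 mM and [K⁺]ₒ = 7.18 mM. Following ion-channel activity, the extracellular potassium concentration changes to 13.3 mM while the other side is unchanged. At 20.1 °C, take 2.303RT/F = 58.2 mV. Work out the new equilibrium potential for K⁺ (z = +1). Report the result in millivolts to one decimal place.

-55.4 mV

After the shift: [K⁺]_out = 13.3, [K⁺]_in = 119 mM.
E_new = (58.2/1)·log₁₀(13.3/119) = 58.20 · (-0.9517) = -55.39 mV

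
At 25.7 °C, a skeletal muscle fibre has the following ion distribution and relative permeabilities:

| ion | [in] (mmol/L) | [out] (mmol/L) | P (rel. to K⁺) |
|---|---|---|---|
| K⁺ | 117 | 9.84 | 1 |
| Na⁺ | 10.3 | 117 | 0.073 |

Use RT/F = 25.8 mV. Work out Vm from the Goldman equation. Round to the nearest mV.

-48 mV

Vm = 25.8 · ln[(Σ P·[cation]ₒ + Σ P·[anion]ᵢ) / (Σ P·[cation]ᵢ + Σ P·[anion]ₒ)]
Numerator = 1×9.84 + 0.073×117 = 18.38
Denominator = 1×117 + 0.073×10.3 = 117.8
Vm = 25.8 · ln(0.1561) = 25.8 × (-1.8573) = -47.92 mV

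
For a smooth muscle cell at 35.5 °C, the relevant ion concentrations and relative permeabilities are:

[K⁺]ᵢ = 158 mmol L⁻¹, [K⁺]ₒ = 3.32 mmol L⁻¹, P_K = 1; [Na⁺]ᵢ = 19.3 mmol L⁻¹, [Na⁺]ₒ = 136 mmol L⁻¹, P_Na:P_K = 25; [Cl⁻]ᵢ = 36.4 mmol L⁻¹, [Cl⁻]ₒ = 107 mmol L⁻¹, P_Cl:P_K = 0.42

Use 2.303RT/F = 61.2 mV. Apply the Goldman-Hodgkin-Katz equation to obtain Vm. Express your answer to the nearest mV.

43 mV

Vm = 61.2 · log₁₀[(Σ P·[cation]ₒ + Σ P·[anion]ᵢ) / (Σ P·[cation]ᵢ + Σ P·[anion]ₒ)]
Numerator = 1×3.32 + 25×136 + 0.42×36.4 = 3419
Denominator = 1×158 + 25×19.3 + 0.42×107 = 685.4
Vm = 61.2 · log₁₀(4.9875) = 61.2 × (0.6979) = 42.71 mV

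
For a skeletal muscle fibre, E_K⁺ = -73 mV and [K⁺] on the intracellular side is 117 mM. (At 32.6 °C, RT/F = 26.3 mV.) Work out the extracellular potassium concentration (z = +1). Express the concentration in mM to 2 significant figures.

Nernst: E = (26.3/1) · ln([out]/[in]), so ln([out]/[in]) = -73.0 × 1 / 26.3 = -2.7757.
[out]/[in] = e^(-2.7757) = 0.06231.
[out] = 0.06231 × 117 = 7.29 mM.

7.3 mM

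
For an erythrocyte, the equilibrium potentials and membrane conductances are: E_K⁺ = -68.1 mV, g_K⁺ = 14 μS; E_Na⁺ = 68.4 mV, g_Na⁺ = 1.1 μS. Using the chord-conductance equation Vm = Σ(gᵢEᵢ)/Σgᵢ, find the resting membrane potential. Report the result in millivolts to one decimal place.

Σ gᵢEᵢ = 14·(-68.1) + 1.1·(68.4) = -878.16
Σ gᵢ = 14 + 1.1 = 15.1
Vm = -878.16 / 15.1 = -58.16 mV

-58.2 mV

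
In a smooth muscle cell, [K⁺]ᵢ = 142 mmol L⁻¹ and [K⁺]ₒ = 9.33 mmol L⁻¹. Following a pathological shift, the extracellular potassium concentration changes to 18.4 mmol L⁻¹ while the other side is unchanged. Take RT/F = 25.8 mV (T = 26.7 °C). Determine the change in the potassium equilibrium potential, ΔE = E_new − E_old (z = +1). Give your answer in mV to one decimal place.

E_old = (25.8/1)·ln(9.33/142) = -70.24 mV
E_new = (25.8/1)·ln(18.4/142) = -52.72 mV
ΔE = -52.72 − (-70.24) = 17.52 mV

17.5 mV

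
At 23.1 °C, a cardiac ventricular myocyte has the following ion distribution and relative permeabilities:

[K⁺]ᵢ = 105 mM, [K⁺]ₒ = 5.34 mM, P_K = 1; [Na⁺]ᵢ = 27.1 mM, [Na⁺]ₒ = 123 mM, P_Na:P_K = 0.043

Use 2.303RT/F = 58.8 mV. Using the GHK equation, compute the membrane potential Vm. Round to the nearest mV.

Vm = 58.8 · log₁₀[(Σ P·[cation]ₒ + Σ P·[anion]ᵢ) / (Σ P·[cation]ᵢ + Σ P·[anion]ₒ)]
Numerator = 1×5.34 + 0.043×123 = 10.63
Denominator = 1×105 + 0.043×27.1 = 106.2
Vm = 58.8 · log₁₀(0.10012) = 58.8 × (-0.9995) = -58.77 mV

-59 mV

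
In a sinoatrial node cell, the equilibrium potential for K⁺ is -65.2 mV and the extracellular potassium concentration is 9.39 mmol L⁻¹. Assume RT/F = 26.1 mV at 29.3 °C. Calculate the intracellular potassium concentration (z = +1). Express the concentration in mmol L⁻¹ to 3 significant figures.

Nernst: E = (26.1/1) · ln([out]/[in]), so ln([out]/[in]) = -65.2 × 1 / 26.1 = -2.4981.
[out]/[in] = e^(-2.4981) = 0.08224.
[in] = 9.39 / 0.08224 = 114.2 mmol L⁻¹.

114 mmol L⁻¹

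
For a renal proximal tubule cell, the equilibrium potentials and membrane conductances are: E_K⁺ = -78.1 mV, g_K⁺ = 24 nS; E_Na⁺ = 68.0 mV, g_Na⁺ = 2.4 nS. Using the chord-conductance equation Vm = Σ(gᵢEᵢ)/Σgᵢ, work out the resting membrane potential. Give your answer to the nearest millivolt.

Σ gᵢEᵢ = 24·(-78.1) + 2.4·(68.0) = -1711.20
Σ gᵢ = 24 + 2.4 = 26.4
Vm = -1711.20 / 26.4 = -64.82 mV

-65 mV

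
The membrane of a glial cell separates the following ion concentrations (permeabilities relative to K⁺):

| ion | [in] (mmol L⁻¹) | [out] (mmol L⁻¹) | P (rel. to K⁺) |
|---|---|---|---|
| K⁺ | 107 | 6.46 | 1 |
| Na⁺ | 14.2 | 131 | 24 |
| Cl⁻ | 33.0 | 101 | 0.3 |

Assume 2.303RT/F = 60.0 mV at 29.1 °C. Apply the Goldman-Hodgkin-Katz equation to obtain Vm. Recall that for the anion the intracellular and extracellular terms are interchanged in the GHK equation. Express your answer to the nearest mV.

49 mV

Vm = 60.0 · log₁₀[(Σ P·[cation]ₒ + Σ P·[anion]ᵢ) / (Σ P·[cation]ᵢ + Σ P·[anion]ₒ)]
Numerator = 1×6.46 + 24×131 + 0.3×33.0 = 3160
Denominator = 1×107 + 24×14.2 + 0.3×101 = 478.1
Vm = 60.0 · log₁₀(6.6102) = 60.0 × (0.8202) = 49.21 mV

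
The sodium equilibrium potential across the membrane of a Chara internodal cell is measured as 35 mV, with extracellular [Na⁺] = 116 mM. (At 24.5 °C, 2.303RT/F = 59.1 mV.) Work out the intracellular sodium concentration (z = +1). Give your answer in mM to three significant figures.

29.7 mM

Nernst: E = (59.1/1) · log₁₀([out]/[in]), so log₁₀([out]/[in]) = 35.0 × 1 / 59.1 = 0.5922.
[out]/[in] = 10^(0.5922) = 3.91.
[in] = 116 / 3.91 = 29.66 mM.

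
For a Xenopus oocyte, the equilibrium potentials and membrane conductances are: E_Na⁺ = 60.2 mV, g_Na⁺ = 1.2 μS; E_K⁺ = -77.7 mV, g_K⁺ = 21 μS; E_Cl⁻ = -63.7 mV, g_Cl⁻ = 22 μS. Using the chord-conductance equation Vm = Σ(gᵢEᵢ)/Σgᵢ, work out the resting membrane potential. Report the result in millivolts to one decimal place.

-67.0 mV

Σ gᵢEᵢ = 1.2·(60.2) + 21·(-77.7) + 22·(-63.7) = -2960.86
Σ gᵢ = 1.2 + 21 + 22 = 44.2
Vm = -2960.86 / 44.2 = -66.99 mV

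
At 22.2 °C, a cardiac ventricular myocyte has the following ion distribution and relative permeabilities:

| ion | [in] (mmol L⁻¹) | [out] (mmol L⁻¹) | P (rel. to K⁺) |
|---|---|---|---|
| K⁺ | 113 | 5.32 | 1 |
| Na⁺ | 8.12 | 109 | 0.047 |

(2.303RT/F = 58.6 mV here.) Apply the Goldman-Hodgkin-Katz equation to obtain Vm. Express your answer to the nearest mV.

Vm = 58.6 · log₁₀[(Σ P·[cation]ₒ + Σ P·[anion]ᵢ) / (Σ P·[cation]ᵢ + Σ P·[anion]ₒ)]
Numerator = 1×5.32 + 0.047×109 = 10.44
Denominator = 1×113 + 0.047×8.12 = 113.4
Vm = 58.6 · log₁₀(0.092105) = 58.6 × (-1.0357) = -60.69 mV

-61 mV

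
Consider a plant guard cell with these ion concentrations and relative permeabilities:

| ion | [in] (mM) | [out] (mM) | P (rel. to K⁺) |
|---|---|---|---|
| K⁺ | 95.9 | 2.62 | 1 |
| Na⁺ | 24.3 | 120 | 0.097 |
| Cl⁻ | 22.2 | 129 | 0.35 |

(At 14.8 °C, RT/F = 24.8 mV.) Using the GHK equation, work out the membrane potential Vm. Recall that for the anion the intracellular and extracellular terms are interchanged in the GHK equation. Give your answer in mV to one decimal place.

Vm = 24.8 · ln[(Σ P·[cation]ₒ + Σ P·[anion]ᵢ) / (Σ P·[cation]ᵢ + Σ P·[anion]ₒ)]
Numerator = 1×2.62 + 0.097×120 + 0.35×22.2 = 22.03
Denominator = 1×95.9 + 0.097×24.3 + 0.35×129 = 143.4
Vm = 24.8 · ln(0.15362) = 24.8 × (-1.8733) = -46.46 mV

-46.5 mV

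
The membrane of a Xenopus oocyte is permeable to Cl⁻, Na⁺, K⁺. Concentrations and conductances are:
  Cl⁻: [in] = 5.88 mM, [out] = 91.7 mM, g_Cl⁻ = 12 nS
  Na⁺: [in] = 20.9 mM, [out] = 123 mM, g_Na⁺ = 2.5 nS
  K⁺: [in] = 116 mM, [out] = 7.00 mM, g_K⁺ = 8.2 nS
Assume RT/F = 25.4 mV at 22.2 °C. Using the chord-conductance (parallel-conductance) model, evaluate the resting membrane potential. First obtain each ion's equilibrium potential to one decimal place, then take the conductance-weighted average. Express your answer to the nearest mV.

E_Cl⁻ = (25.4/-1)·ln(91.7/5.88) = -69.8 mV
E_Na⁺ = (25.4/1)·ln(123/20.9) = 45.0 mV
E_K⁺ = (25.4/1)·ln(7.00/116) = -71.3 mV
Vm = (Σ gᵢEᵢ)/(Σ gᵢ) = (12·-69.8 + 2.5·45.0 + 8.2·-71.3) / (12 + 2.5 + 8.2)
= -1309.76 / 22.7 = -57.70 mV

-58 mV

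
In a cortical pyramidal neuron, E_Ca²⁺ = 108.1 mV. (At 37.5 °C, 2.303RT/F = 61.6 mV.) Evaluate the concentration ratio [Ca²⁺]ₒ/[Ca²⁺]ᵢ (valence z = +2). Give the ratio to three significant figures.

3230

log₁₀([out]/[in]) = E·z/(61.6) = 108.1 × 2 / 61.6 = 3.5097
[out]/[in] = 10^(3.5097) = 3234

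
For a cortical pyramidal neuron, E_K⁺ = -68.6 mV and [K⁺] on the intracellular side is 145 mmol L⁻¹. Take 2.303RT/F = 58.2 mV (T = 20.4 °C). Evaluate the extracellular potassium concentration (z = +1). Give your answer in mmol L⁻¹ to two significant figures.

Nernst: E = (58.2/1) · log₁₀([out]/[in]), so log₁₀([out]/[in]) = -68.6 × 1 / 58.2 = -1.1787.
[out]/[in] = 10^(-1.1787) = 0.06627.
[out] = 0.06627 × 145 = 9.609 mmol L⁻¹.

9.6 mmol L⁻¹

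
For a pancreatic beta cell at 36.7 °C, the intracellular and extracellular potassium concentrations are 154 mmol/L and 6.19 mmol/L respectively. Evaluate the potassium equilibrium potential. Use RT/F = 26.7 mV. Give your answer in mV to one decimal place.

-85.8 mV

E = (26.7/z) · ln([K⁺]_out/[K⁺]_in) with z = +1.
= (26.7/1) · ln(6.19/154) = 26.70 · ln(0.04019)
= 26.70 · (-3.2140) = -85.81 mV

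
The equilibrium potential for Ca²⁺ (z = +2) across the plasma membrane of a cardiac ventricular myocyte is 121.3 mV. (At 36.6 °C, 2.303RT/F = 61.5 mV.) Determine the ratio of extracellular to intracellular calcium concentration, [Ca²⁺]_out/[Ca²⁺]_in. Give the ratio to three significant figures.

log₁₀([out]/[in]) = E·z/(61.5) = 121.3 × 2 / 61.5 = 3.9447
[out]/[in] = 10^(3.9447) = 8805

8800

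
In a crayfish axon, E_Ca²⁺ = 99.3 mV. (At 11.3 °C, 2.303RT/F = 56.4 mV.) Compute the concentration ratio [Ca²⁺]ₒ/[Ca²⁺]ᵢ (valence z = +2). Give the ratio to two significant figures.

3300

log₁₀([out]/[in]) = E·z/(56.4) = 99.3 × 2 / 56.4 = 3.5213
[out]/[in] = 10^(3.5213) = 3321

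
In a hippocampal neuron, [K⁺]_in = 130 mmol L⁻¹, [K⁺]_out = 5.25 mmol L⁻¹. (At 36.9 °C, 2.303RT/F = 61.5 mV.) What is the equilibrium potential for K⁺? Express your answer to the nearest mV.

-86 mV

E = (61.5/z) · log₁₀([K⁺]_out/[K⁺]_in) with z = +1.
= (61.5/1) · log₁₀(5.25/130) = 61.50 · log₁₀(0.04038)
= 61.50 · (-1.3938) = -85.72 mV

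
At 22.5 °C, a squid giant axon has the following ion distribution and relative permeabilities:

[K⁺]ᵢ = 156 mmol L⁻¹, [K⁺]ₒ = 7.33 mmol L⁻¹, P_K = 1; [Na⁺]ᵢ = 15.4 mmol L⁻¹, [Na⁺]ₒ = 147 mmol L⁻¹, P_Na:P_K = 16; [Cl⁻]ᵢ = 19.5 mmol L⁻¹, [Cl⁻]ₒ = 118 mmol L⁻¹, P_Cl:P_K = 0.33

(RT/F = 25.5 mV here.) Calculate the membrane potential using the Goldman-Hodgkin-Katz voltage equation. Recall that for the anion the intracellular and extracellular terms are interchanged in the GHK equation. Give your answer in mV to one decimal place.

42.8 mV

Vm = 25.5 · ln[(Σ P·[cation]ₒ + Σ P·[anion]ᵢ) / (Σ P·[cation]ᵢ + Σ P·[anion]ₒ)]
Numerator = 1×7.33 + 16×147 + 0.33×19.5 = 2366
Denominator = 1×156 + 16×15.4 + 0.33×118 = 441.3
Vm = 25.5 · ln(5.3604) = 25.5 × (1.6790) = 42.82 mV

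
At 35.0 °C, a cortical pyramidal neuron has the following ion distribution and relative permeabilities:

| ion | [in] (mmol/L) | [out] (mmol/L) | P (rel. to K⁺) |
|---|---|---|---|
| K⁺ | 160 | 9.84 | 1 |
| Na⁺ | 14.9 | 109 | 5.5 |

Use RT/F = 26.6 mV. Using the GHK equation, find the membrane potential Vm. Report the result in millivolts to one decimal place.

Vm = 26.6 · ln[(Σ P·[cation]ₒ + Σ P·[anion]ᵢ) / (Σ P·[cation]ᵢ + Σ P·[anion]ₒ)]
Numerator = 1×9.84 + 5.5×109 = 609.3
Denominator = 1×160 + 5.5×14.9 = 241.9
Vm = 26.6 · ln(2.5185) = 26.6 × (0.9236) = 24.57 mV

24.6 mV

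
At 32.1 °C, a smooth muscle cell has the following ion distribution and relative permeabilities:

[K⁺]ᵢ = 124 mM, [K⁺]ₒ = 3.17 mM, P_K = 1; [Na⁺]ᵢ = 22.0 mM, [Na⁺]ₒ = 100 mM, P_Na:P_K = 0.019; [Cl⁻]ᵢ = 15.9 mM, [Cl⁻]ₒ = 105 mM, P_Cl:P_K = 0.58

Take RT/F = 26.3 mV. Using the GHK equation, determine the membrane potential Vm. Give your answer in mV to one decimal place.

Vm = 26.3 · ln[(Σ P·[cation]ₒ + Σ P·[anion]ᵢ) / (Σ P·[cation]ᵢ + Σ P·[anion]ₒ)]
Numerator = 1×3.17 + 0.019×100 + 0.58×15.9 = 14.29
Denominator = 1×124 + 0.019×22.0 + 0.58×105 = 185.3
Vm = 26.3 · ln(0.077121) = 26.3 × (-2.5624) = -67.39 mV

-67.4 mV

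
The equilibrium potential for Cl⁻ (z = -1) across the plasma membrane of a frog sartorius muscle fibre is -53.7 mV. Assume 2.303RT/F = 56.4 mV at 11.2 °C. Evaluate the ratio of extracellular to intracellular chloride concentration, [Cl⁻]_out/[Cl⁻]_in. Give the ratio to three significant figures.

log₁₀([out]/[in]) = E·z/(56.4) = -53.7 × -1 / 56.4 = 0.9521
[out]/[in] = 10^(0.9521) = 8.956

8.96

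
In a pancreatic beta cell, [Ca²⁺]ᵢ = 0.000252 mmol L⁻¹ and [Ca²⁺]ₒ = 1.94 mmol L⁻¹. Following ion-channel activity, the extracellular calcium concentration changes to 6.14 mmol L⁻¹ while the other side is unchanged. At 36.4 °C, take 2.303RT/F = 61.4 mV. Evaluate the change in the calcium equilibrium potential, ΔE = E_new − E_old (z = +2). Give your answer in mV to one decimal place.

E_old = (61.4/2)·log₁₀(1.94/0.000252) = 119.31 mV
E_new = (61.4/2)·log₁₀(6.14/0.000252) = 134.67 mV
ΔE = 134.67 − (119.31) = 15.36 mV

15.4 mV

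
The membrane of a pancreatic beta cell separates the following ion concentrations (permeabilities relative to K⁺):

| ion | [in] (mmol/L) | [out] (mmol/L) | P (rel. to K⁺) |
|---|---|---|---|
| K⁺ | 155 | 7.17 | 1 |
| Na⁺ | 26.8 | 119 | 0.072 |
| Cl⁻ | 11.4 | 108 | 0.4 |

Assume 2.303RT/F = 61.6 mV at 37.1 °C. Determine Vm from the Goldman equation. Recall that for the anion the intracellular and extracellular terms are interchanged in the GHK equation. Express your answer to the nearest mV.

Vm = 61.6 · log₁₀[(Σ P·[cation]ₒ + Σ P·[anion]ᵢ) / (Σ P·[cation]ᵢ + Σ P·[anion]ₒ)]
Numerator = 1×7.17 + 0.072×119 + 0.4×11.4 = 20.3
Denominator = 1×155 + 0.072×26.8 + 0.4×108 = 200.1
Vm = 61.6 · log₁₀(0.10142) = 61.6 × (-0.9939) = -61.22 mV

-61 mV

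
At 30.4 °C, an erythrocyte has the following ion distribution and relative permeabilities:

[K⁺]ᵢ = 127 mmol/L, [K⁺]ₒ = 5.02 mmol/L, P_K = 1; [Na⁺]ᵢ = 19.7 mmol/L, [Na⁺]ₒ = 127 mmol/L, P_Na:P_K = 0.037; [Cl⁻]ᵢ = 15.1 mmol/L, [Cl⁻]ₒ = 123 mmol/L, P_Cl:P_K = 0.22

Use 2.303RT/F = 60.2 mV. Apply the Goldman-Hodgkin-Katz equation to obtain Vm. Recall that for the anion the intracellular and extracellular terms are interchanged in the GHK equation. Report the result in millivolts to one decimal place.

-64.7 mV

Vm = 60.2 · log₁₀[(Σ P·[cation]ₒ + Σ P·[anion]ᵢ) / (Σ P·[cation]ᵢ + Σ P·[anion]ₒ)]
Numerator = 1×5.02 + 0.037×127 + 0.22×15.1 = 13.04
Denominator = 1×127 + 0.037×19.7 + 0.22×123 = 154.8
Vm = 60.2 · log₁₀(0.08425) = 60.2 × (-1.0744) = -64.68 mV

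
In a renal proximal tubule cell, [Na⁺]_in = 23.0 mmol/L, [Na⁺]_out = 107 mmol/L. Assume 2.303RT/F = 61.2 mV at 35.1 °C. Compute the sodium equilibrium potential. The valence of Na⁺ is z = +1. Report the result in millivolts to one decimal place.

E = (61.2/z) · log₁₀([Na⁺]_out/[Na⁺]_in) with z = +1.
= (61.2/1) · log₁₀(107/23.0) = 61.20 · log₁₀(4.652)
= 61.20 · (0.6677) = 40.86 mV

40.9 mV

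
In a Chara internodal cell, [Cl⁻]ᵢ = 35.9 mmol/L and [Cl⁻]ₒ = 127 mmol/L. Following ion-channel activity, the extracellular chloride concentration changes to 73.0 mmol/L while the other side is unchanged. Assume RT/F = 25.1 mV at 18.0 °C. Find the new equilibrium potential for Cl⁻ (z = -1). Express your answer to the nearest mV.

After the shift: [Cl⁻]_out = 73.0, [Cl⁻]_in = 35.9 mmol/L.
E_new = (25.1/-1)·ln(73.0/35.9) = -25.10 · (0.7097) = -17.81 mV

-18 mV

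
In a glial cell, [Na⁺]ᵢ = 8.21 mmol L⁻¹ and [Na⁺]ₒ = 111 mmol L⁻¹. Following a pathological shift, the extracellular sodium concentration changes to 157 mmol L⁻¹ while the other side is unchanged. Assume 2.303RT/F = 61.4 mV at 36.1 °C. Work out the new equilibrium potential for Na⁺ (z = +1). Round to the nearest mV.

79 mV

After the shift: [Na⁺]_out = 157, [Na⁺]_in = 8.21 mmol L⁻¹.
E_new = (61.4/1)·log₁₀(157/8.21) = 61.40 · (1.2816) = 78.69 mV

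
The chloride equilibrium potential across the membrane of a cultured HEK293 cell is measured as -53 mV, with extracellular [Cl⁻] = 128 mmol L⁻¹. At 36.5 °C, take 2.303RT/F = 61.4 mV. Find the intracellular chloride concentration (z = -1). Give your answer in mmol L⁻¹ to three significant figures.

Nernst: E = (61.4/-1) · log₁₀([out]/[in]), so log₁₀([out]/[in]) = -53.0 × -1 / 61.4 = 0.8632.
[out]/[in] = 10^(0.8632) = 7.298.
[in] = 128 / 7.298 = 17.54 mmol L⁻¹.

17.5 mmol L⁻¹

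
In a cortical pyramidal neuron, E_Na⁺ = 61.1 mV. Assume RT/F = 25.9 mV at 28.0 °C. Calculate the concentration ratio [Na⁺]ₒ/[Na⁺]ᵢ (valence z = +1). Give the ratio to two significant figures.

ln([out]/[in]) = E·z/(25.9) = 61.1 × 1 / 25.9 = 2.3591
[out]/[in] = e^(2.3591) = 10.58

11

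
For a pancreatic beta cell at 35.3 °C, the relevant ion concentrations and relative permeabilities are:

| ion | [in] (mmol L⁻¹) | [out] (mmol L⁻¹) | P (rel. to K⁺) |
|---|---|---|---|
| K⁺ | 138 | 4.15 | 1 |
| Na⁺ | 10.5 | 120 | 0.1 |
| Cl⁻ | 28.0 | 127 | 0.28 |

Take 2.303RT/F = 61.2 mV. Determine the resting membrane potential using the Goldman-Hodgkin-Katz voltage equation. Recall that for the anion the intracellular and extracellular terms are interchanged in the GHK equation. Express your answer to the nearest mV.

Vm = 61.2 · log₁₀[(Σ P·[cation]ₒ + Σ P·[anion]ᵢ) / (Σ P·[cation]ᵢ + Σ P·[anion]ₒ)]
Numerator = 1×4.15 + 0.1×120 + 0.28×28.0 = 23.99
Denominator = 1×138 + 0.1×10.5 + 0.28×127 = 174.6
Vm = 61.2 · log₁₀(0.13739) = 61.2 × (-0.8620) = -52.76 mV

-53 mV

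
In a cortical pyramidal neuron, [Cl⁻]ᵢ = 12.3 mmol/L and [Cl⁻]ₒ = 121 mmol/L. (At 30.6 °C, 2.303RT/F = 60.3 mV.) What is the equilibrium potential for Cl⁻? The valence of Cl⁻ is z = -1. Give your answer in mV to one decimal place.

-59.9 mV

E = (60.3/z) · log₁₀([Cl⁻]_out/[Cl⁻]_in) with z = -1.
For an anion, dividing by z = -1 reverses the sign.
= (60.3/-1) · log₁₀(121/12.3) = -60.30 · log₁₀(9.837)
= -60.30 · (0.9929) = -59.87 mV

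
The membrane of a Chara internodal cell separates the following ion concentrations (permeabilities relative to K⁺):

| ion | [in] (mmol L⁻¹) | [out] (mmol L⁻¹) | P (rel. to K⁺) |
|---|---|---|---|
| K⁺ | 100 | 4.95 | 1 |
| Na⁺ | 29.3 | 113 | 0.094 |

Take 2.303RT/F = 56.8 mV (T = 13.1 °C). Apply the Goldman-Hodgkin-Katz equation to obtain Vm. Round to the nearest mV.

Vm = 56.8 · log₁₀[(Σ P·[cation]ₒ + Σ P·[anion]ᵢ) / (Σ P·[cation]ᵢ + Σ P·[anion]ₒ)]
Numerator = 1×4.95 + 0.094×113 = 15.57
Denominator = 1×100 + 0.094×29.3 = 102.8
Vm = 56.8 · log₁₀(0.15155) = 56.8 × (-0.8195) = -46.55 mV

-47 mV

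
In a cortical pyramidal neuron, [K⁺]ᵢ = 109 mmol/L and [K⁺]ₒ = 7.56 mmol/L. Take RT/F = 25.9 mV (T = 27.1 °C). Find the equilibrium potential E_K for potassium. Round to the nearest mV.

E = (25.9/z) · ln([K⁺]_out/[K⁺]_in) with z = +1.
= (25.9/1) · ln(7.56/109) = 25.90 · ln(0.06936)
= 25.90 · (-2.6685) = -69.11 mV

-69 mV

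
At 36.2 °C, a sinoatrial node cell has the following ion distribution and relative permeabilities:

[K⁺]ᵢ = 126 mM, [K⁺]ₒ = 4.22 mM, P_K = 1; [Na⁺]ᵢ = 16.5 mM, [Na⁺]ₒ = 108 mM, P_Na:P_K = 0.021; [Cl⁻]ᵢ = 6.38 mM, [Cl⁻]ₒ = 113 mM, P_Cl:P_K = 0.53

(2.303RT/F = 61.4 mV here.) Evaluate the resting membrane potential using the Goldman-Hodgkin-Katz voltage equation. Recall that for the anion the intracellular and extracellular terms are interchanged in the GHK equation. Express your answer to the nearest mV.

-78 mV

Vm = 61.4 · log₁₀[(Σ P·[cation]ₒ + Σ P·[anion]ᵢ) / (Σ P·[cation]ᵢ + Σ P·[anion]ₒ)]
Numerator = 1×4.22 + 0.021×108 + 0.53×6.38 = 9.869
Denominator = 1×126 + 0.021×16.5 + 0.53×113 = 186.2
Vm = 61.4 · log₁₀(0.052994) = 61.4 × (-1.2758) = -78.33 mV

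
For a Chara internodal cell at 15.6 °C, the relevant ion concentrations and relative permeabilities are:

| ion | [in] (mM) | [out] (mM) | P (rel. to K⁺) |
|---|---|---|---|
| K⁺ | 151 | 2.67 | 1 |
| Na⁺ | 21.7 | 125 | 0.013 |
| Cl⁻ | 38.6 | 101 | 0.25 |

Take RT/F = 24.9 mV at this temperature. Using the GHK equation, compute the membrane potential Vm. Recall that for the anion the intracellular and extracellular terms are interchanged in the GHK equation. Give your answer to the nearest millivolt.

-63 mV

Vm = 24.9 · ln[(Σ P·[cation]ₒ + Σ P·[anion]ᵢ) / (Σ P·[cation]ᵢ + Σ P·[anion]ₒ)]
Numerator = 1×2.67 + 0.013×125 + 0.25×38.6 = 13.95
Denominator = 1×151 + 0.013×21.7 + 0.25×101 = 176.5
Vm = 24.9 · ln(0.078994) = 24.9 × (-2.5384) = -63.21 mV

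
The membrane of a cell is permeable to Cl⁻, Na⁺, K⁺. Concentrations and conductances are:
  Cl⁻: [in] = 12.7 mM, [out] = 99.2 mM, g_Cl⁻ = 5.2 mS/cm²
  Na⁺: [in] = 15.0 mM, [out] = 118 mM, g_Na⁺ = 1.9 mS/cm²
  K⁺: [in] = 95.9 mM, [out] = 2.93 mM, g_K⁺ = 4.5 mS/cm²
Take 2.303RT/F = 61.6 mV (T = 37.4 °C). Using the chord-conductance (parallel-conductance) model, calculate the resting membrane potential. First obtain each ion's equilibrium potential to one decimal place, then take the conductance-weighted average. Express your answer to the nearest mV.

-52 mV

E_Cl⁻ = (61.6/-1)·log₁₀(99.2/12.7) = -55.0 mV
E_Na⁺ = (61.6/1)·log₁₀(118/15.0) = 55.2 mV
E_K⁺ = (61.6/1)·log₁₀(2.93/95.9) = -93.3 mV
Vm = (Σ gᵢEᵢ)/(Σ gᵢ) = (5.2·-55.0 + 1.9·55.2 + 4.5·-93.3) / (5.2 + 1.9 + 4.5)
= -600.97 / 11.6 = -51.81 mV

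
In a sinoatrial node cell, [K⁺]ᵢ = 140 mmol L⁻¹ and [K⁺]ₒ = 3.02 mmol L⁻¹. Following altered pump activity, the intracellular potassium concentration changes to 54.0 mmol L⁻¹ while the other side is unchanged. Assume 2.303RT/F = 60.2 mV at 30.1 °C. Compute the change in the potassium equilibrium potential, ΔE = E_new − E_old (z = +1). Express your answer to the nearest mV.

25 mV

E_old = (60.2/1)·log₁₀(3.02/140) = -100.30 mV
E_new = (60.2/1)·log₁₀(3.02/54.0) = -75.39 mV
ΔE = -75.39 − (-100.30) = 24.91 mV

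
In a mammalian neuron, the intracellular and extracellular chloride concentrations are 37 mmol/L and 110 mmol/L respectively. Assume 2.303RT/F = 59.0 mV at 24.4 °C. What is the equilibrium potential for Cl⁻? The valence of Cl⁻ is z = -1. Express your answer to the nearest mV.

E = (59.0/z) · log₁₀([Cl⁻]_out/[Cl⁻]_in) with z = -1.
For an anion, dividing by z = -1 reverses the sign.
= (59.0/-1) · log₁₀(110/37) = -59.00 · log₁₀(2.973)
= -59.00 · (0.4732) = -27.92 mV

-28 mV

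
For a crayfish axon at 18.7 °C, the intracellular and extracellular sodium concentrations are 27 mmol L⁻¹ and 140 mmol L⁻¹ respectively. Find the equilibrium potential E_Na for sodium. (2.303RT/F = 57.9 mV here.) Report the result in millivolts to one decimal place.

E = (57.9/z) · log₁₀([Na⁺]_out/[Na⁺]_in) with z = +1.
= (57.9/1) · log₁₀(140/27) = 57.90 · log₁₀(5.185)
= 57.90 · (0.7148) = 41.38 mV

41.4 mV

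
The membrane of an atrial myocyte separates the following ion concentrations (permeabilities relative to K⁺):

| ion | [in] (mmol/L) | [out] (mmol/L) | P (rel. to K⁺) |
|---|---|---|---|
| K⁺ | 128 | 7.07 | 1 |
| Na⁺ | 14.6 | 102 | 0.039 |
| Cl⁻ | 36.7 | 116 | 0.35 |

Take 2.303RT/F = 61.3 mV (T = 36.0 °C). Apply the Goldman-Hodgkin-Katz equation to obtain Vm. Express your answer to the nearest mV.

-52 mV

Vm = 61.3 · log₁₀[(Σ P·[cation]ₒ + Σ P·[anion]ᵢ) / (Σ P·[cation]ᵢ + Σ P·[anion]ₒ)]
Numerator = 1×7.07 + 0.039×102 + 0.35×36.7 = 23.89
Denominator = 1×128 + 0.039×14.6 + 0.35×116 = 169.2
Vm = 61.3 · log₁₀(0.14124) = 61.3 × (-0.8501) = -52.11 mV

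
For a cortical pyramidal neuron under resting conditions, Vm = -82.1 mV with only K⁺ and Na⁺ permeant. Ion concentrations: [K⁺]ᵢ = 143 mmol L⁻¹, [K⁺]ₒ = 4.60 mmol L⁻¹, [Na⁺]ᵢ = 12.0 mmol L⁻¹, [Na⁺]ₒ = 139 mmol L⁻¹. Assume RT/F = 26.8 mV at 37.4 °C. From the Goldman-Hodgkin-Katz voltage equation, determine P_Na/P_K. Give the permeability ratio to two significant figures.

0.015

Let α = P_Na/P_K. GHK: Vm = 26.8·ln[(Kₒ + α·Naₒ)/(Kᵢ + α·Naᵢ)].
e^(Vm/26.8) = e^(-82.1/26.8) = 0.046727
So 0.046727·(Kᵢ + α·Naᵢ) = Kₒ + α·Naₒ → α = (0.046727·143.0 − 4.6) / (139.0 − 0.046727·12.0)
α = (6.682 − 4.6) / (139.0 − 0.5607) = 2.082/138.4 = 0.01504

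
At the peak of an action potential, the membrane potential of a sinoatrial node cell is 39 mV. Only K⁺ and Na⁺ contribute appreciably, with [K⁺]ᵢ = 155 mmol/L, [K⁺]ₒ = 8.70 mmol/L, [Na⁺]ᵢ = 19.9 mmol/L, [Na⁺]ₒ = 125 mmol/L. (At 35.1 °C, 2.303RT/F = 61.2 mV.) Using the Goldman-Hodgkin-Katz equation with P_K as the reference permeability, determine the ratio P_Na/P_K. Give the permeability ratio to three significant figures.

Let α = P_Na/P_K. GHK: Vm = 61.2·log₁₀[(Kₒ + α·Naₒ)/(Kᵢ + α·Naᵢ)].
10^(Vm/61.2) = 10^(39.0/61.2) = 4.3377
So 4.3377·(Kᵢ + α·Naᵢ) = Kₒ + α·Naₒ → α = (4.3377·155.0 − 8.7) / (125.0 − 4.3377·19.9)
α = (672.3 − 8.7) / (125.0 − 86.32) = 663.6/38.68 = 17.16

17.2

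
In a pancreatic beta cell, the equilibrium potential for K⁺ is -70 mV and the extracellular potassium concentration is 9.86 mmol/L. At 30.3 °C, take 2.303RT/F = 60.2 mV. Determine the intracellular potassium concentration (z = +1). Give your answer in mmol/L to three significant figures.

Nernst: E = (60.2/1) · log₁₀([out]/[in]), so log₁₀([out]/[in]) = -70.0 × 1 / 60.2 = -1.1628.
[out]/[in] = 10^(-1.1628) = 0.06874.
[in] = 9.86 / 0.06874 = 143.4 mmol/L.

143 mmol/L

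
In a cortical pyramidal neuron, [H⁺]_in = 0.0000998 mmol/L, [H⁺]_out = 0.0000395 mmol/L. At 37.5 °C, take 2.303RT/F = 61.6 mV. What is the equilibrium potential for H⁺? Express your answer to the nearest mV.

-25 mV

E = (61.6/z) · log₁₀([H⁺]_out/[H⁺]_in) with z = +1.
= (61.6/1) · log₁₀(0.0000395/0.0000998) = 61.60 · log₁₀(0.3958)
= 61.60 · (-0.4025) = -24.80 mV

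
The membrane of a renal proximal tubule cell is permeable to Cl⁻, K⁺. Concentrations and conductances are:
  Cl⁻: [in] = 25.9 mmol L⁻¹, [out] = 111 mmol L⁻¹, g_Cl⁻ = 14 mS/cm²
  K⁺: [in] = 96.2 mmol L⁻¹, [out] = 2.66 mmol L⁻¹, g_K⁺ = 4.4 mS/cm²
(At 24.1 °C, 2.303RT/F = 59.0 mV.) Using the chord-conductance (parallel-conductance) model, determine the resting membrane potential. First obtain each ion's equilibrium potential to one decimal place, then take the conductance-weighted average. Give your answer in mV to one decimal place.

-50.4 mV

E_Cl⁻ = (59.0/-1)·log₁₀(111/25.9) = -37.3 mV
E_K⁺ = (59.0/1)·log₁₀(2.66/96.2) = -91.9 mV
Vm = (Σ gᵢEᵢ)/(Σ gᵢ) = (14·-37.3 + 4.4·-91.9) / (14 + 4.4)
= -926.56 / 18.4 = -50.36 mV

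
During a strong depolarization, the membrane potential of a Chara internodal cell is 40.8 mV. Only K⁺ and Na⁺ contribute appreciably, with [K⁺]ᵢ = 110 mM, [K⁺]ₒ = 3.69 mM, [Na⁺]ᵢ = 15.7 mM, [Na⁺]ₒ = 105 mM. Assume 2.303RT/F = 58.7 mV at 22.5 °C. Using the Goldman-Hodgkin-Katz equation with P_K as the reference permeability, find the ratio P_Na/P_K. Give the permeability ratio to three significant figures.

Let α = P_Na/P_K. GHK: Vm = 58.7·log₁₀[(Kₒ + α·Naₒ)/(Kᵢ + α·Naᵢ)].
10^(Vm/58.7) = 10^(40.8/58.7) = 4.9552
So 4.9552·(Kᵢ + α·Naᵢ) = Kₒ + α·Naₒ → α = (4.9552·110.0 − 3.69) / (105.0 − 4.9552·15.7)
α = (545.1 − 3.69) / (105.0 − 77.8) = 541.4/27.2 = 19.9

19.9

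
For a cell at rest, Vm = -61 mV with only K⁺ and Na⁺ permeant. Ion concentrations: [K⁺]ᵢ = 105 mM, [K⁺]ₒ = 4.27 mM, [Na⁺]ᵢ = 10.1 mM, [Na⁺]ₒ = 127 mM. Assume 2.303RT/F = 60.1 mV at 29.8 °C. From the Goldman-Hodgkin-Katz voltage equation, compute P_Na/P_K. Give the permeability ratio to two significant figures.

0.047

Let α = P_Na/P_K. GHK: Vm = 60.1·log₁₀[(Kₒ + α·Naₒ)/(Kᵢ + α·Naᵢ)].
10^(Vm/60.1) = 10^(-61.0/60.1) = 0.096611
So 0.096611·(Kᵢ + α·Naᵢ) = Kₒ + α·Naₒ → α = (0.096611·105.0 − 4.27) / (127.0 − 0.096611·10.1)
α = (10.14 − 4.27) / (127.0 − 0.9758) = 5.874/126 = 0.04661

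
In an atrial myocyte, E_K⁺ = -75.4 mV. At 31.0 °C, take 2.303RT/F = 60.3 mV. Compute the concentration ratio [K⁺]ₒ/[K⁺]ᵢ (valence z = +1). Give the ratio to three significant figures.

0.0562

log₁₀([out]/[in]) = E·z/(60.3) = -75.4 × 1 / 60.3 = -1.2504
[out]/[in] = 10^(-1.2504) = 0.05618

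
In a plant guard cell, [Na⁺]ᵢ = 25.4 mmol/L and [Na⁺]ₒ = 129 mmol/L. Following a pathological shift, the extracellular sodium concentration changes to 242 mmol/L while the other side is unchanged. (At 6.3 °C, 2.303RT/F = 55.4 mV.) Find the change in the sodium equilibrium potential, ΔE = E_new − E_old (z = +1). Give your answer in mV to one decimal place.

15.1 mV

E_old = (55.4/1)·log₁₀(129/25.4) = 39.10 mV
E_new = (55.4/1)·log₁₀(242/25.4) = 54.24 mV
ΔE = 54.24 − (39.10) = 15.14 mV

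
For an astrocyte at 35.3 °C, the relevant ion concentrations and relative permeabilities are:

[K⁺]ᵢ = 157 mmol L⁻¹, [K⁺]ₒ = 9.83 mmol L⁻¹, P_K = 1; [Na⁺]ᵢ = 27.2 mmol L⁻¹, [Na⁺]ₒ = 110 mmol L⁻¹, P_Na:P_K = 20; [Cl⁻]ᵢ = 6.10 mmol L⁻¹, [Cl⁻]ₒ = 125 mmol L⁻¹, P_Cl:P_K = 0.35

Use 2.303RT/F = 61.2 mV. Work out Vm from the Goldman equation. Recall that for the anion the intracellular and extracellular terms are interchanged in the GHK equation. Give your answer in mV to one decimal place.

28.9 mV

Vm = 61.2 · log₁₀[(Σ P·[cation]ₒ + Σ P·[anion]ᵢ) / (Σ P·[cation]ᵢ + Σ P·[anion]ₒ)]
Numerator = 1×9.83 + 20×110 + 0.35×6.10 = 2212
Denominator = 1×157 + 20×27.2 + 0.35×125 = 744.8
Vm = 61.2 · log₁₀(2.9701) = 61.2 × (0.4728) = 28.93 mV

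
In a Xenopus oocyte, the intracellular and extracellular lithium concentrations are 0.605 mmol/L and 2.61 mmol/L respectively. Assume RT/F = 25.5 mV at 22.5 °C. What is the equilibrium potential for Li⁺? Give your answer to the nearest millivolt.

37 mV

E = (25.5/z) · ln([Li⁺]_out/[Li⁺]_in) with z = +1.
= (25.5/1) · ln(2.61/0.605) = 25.50 · ln(4.314)
= 25.50 · (1.4619) = 37.28 mV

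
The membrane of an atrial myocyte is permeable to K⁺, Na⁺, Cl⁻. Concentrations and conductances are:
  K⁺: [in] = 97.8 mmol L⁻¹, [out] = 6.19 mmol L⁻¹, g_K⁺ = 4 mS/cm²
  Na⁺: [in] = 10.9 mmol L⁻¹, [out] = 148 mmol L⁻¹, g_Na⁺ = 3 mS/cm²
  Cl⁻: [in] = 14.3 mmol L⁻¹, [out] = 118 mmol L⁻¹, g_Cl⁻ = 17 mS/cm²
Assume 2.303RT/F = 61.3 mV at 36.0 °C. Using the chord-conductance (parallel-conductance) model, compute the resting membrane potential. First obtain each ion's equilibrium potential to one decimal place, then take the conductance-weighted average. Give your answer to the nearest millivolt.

-43 mV

E_K⁺ = (61.3/1)·log₁₀(6.19/97.8) = -73.5 mV
E_Na⁺ = (61.3/1)·log₁₀(148/10.9) = 69.4 mV
E_Cl⁻ = (61.3/-1)·log₁₀(118/14.3) = -56.2 mV
Vm = (Σ gᵢEᵢ)/(Σ gᵢ) = (4·-73.5 + 3·69.4 + 17·-56.2) / (4 + 3 + 17)
= -1041.20 / 24 = -43.38 mV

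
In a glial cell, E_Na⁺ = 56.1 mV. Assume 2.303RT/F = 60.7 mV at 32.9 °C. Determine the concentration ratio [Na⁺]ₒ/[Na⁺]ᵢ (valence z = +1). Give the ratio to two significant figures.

log₁₀([out]/[in]) = E·z/(60.7) = 56.1 × 1 / 60.7 = 0.9242
[out]/[in] = 10^(0.9242) = 8.399

8.4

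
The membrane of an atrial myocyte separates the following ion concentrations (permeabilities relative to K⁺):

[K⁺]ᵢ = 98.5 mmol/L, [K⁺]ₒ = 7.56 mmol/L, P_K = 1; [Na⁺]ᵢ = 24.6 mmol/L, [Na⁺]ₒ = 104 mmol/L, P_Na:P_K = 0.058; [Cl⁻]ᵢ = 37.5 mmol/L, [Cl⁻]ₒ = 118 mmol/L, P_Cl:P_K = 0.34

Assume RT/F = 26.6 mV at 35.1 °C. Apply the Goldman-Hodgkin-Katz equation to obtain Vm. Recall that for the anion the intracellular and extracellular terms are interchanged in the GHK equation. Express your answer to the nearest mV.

Vm = 26.6 · ln[(Σ P·[cation]ₒ + Σ P·[anion]ᵢ) / (Σ P·[cation]ᵢ + Σ P·[anion]ₒ)]
Numerator = 1×7.56 + 0.058×104 + 0.34×37.5 = 26.34
Denominator = 1×98.5 + 0.058×24.6 + 0.34×118 = 140
Vm = 26.6 · ln(0.18809) = 26.6 × (-1.6708) = -44.44 mV

-44 mV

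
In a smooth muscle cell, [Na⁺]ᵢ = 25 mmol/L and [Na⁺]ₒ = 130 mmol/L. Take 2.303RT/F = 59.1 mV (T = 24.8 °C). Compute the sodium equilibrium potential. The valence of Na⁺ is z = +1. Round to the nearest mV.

E = (59.1/z) · log₁₀([Na⁺]_out/[Na⁺]_in) with z = +1.
= (59.1/1) · log₁₀(130/25) = 59.10 · log₁₀(5.2)
= 59.10 · (0.7160) = 42.32 mV

42 mV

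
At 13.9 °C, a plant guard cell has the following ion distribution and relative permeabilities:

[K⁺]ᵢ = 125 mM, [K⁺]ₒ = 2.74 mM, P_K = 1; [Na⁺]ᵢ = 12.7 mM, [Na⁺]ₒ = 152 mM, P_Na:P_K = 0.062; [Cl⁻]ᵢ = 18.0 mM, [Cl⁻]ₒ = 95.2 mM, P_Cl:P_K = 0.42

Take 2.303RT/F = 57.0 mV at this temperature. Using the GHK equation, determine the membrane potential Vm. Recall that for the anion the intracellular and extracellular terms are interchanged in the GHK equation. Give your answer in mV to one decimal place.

Vm = 57.0 · log₁₀[(Σ P·[cation]ₒ + Σ P·[anion]ᵢ) / (Σ P·[cation]ᵢ + Σ P·[anion]ₒ)]
Numerator = 1×2.74 + 0.062×152 + 0.42×18.0 = 19.72
Denominator = 1×125 + 0.062×12.7 + 0.42×95.2 = 165.8
Vm = 57.0 · log₁₀(0.11898) = 57.0 × (-0.9245) = -52.70 mV

-52.7 mV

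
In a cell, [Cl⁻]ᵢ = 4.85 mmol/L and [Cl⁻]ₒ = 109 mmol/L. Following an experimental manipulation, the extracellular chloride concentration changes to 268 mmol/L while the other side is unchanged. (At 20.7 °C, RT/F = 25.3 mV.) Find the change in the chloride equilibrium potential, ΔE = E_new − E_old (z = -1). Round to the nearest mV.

E_old = (25.3/-1)·ln(109/4.85) = -78.74 mV
E_new = (25.3/-1)·ln(268/4.85) = -101.50 mV
ΔE = -101.50 − (-78.74) = -22.76 mV

-23 mV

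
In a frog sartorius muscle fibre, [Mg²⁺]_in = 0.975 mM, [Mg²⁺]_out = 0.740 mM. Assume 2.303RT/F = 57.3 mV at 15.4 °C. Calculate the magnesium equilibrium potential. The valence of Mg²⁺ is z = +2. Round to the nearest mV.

E = (57.3/z) · log₁₀([Mg²⁺]_out/[Mg²⁺]_in) with z = +2.
= (57.3/2) · log₁₀(0.740/0.975) = 28.65 · log₁₀(0.759)
= 28.65 · (-0.1198) = -3.43 mV

-3 mV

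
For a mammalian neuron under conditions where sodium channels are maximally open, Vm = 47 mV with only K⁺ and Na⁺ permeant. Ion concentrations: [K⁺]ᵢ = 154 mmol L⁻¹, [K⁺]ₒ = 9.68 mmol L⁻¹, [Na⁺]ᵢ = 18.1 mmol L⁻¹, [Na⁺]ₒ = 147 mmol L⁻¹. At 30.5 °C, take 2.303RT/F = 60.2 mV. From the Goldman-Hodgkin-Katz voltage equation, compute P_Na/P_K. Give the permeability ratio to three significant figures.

Let α = P_Na/P_K. GHK: Vm = 60.2·log₁₀[(Kₒ + α·Naₒ)/(Kᵢ + α·Naᵢ)].
10^(Vm/60.2) = 10^(47.0/60.2) = 6.0357
So 6.0357·(Kᵢ + α·Naᵢ) = Kₒ + α·Naₒ → α = (6.0357·154.0 − 9.68) / (147.0 − 6.0357·18.1)
α = (929.5 − 9.68) / (147.0 − 109.2) = 919.8/37.75 = 24.36

24.4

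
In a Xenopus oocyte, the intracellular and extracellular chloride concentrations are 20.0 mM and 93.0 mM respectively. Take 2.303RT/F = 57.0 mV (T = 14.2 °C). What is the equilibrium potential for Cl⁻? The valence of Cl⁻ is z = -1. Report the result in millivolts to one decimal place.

E = (57.0/z) · log₁₀([Cl⁻]_out/[Cl⁻]_in) with z = -1.
For an anion, dividing by z = -1 reverses the sign.
= (57.0/-1) · log₁₀(93.0/20.0) = -57.00 · log₁₀(4.65)
= -57.00 · (0.6675) = -38.04 mV

-38.0 mV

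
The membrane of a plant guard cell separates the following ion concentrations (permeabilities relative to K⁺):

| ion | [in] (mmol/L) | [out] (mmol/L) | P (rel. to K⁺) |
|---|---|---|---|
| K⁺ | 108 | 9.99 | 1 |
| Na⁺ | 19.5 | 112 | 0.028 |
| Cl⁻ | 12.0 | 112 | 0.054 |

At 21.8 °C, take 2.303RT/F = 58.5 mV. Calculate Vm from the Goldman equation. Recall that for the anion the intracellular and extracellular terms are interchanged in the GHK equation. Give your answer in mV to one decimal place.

Vm = 58.5 · log₁₀[(Σ P·[cation]ₒ + Σ P·[anion]ᵢ) / (Σ P·[cation]ᵢ + Σ P·[anion]ₒ)]
Numerator = 1×9.99 + 0.028×112 + 0.054×12.0 = 13.77
Denominator = 1×108 + 0.028×19.5 + 0.054×112 = 114.6
Vm = 58.5 · log₁₀(0.1202) = 58.5 × (-0.9201) = -53.83 mV

-53.8 mV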